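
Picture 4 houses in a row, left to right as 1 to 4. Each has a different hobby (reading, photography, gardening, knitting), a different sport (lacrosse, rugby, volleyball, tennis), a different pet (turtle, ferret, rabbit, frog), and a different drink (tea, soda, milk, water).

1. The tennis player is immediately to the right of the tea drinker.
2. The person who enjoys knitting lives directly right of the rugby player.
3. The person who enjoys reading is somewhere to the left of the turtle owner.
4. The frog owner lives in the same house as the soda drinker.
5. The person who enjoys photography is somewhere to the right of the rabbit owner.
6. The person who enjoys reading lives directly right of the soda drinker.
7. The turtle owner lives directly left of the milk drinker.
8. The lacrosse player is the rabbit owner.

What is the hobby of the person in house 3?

photography

House 1 hobby: only gardening fits.
Clue 3 places the person who enjoys reading in house 2.
By clue 3, the turtle owner is in house 3.
By clue 6, the soda drinker is in house 1.
By clue 7, the milk drinker is in house 4.
House 4 pet: only ferret fits.
Clue 4: the frog owner is in house 1.
The only pet still possible for house 2 is rabbit.
By clue 8, the lacrosse player is in house 2.
House 1's sport must be volleyball (nothing else left).
House 3 sport: only rugby fits.
House 4 sport: only tennis fits.
From clue 1, the tea drinker must be in house 3.
From clue 2, the person who enjoys knitting must be in house 4.
House 3 hobby: only photography fits.
The only drink still possible for house 2 is water.
So: house 1 = gardening/volleyball/frog/soda, house 2 = reading/lacrosse/rabbit/water, house 3 = photography/rugby/turtle/tea, house 4 = knitting/tennis/ferret/milk.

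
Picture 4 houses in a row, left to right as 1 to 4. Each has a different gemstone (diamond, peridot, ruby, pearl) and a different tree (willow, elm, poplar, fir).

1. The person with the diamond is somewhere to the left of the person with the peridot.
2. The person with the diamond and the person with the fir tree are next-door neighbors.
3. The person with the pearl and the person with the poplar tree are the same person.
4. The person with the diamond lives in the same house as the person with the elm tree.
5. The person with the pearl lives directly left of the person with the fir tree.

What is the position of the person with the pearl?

The person with the diamond is narrowed to house 1 or 2 or 3; consider each.
Placing it in house 1 and house 2 leads to a contradiction, so it's in house 3.
Clue 1 places the person with the peridot in house 4.
From clue 4, the person with the elm tree must be in house 3.
That leaves pearl as the gemstone for house 1.
The only gemstone still possible for house 2 is ruby.
By clue 3, the person with the poplar tree is in house 1.
From clue 5, the person with the fir tree must be in house 2.
The only tree still possible for house 4 is willow.
So: house 1 = pearl/poplar, house 2 = ruby/fir, house 3 = diamond/elm, house 4 = peridot/willow.

1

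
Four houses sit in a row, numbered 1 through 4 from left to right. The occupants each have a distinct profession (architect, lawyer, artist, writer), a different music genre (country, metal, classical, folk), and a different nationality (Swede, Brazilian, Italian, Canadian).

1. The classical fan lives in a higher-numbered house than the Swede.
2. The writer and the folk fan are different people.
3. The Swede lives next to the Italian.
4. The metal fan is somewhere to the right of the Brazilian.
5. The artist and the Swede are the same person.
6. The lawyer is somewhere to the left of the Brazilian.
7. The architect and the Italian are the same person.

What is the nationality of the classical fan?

Italian

The lawyer is narrowed to house 1 or 2; consider each.
Placing it in house 2 leads to a contradiction, so it's in house 1.
That leaves Canadian as the nationality for house 1.
House 4 nationality: only Italian fits.
Clue 3: the Swede is in house 3.
From clue 5, the artist must be in house 3.
Clue 7: the architect is in house 4.
So house 2 gets writer for profession.
House 2 nationality: only Brazilian fits.
Clue 1: the classical fan is in house 4.
So house 2 gets country for music genre.
The only music genre still possible for house 1 is folk.
House 3's music genre must be metal (nothing else left).
So: house 1 = lawyer/folk/Canadian, house 2 = writer/country/Brazilian, house 3 = artist/metal/Swede, house 4 = architect/classical/Italian.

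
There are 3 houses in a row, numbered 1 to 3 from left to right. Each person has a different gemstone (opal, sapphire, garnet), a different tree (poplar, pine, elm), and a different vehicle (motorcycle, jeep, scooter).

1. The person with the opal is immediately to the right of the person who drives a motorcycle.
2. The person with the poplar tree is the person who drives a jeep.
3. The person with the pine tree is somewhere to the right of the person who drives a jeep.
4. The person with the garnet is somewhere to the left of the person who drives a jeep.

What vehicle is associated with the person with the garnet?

motorcycle

Clue 4 places the person with the garnet in house 1.
Clue 4: the person who drives a jeep is in house 2.
So house 3 gets scooter for vehicle.
Clue 1 places the person with the opal in house 2.
The person with the poplar tree is in house 2 (clue 2).
Clue 3: the person with the pine tree is in house 3.
The only gemstone still possible for house 3 is sapphire.
The only tree still possible for house 1 is elm.
That leaves motorcycle as the vehicle for house 1.
So: house 1 = garnet/elm/motorcycle, house 2 = opal/poplar/jeep, house 3 = sapphire/pine/scooter.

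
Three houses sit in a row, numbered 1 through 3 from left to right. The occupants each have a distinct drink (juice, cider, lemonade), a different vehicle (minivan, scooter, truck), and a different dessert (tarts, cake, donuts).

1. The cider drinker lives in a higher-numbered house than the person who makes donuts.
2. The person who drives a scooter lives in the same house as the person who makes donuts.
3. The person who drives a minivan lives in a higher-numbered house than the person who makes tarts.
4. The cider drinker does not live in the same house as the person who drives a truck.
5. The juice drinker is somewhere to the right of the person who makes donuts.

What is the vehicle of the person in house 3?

minivan

House 1 drink: only lemonade fits.
So house 3 gets cake for dessert.
The cider drinker is narrowed to house 2 or 3; consider each.
Placing it in house 2 leads to a contradiction, so it's in house 3.
House 2 drink: only juice fits.
The only vehicle still possible for house 3 is minivan.
Clue 5 places the person who makes donuts in house 1.
The only dessert still possible for house 2 is tarts.
Clue 2: the person who drives a scooter is in house 1.
House 2's vehicle must be truck (nothing else left).
So: house 1 = lemonade/scooter/donuts, house 2 = juice/truck/tarts, house 3 = cider/minivan/cake.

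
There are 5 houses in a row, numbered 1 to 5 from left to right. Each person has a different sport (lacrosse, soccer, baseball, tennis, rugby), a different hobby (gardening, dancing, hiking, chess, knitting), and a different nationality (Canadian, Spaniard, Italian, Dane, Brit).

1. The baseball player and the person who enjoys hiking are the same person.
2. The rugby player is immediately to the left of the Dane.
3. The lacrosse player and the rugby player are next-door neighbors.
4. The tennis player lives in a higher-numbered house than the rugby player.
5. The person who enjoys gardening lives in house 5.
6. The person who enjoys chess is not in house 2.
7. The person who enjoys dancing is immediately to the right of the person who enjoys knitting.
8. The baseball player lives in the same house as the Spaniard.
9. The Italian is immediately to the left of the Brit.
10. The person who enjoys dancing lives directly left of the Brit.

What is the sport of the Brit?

rugby

From clue 5, the person who enjoys gardening must be in house 5.
The person who enjoys chess is narrowed to house 1 or 3 or 4; consider each.
Placing it in house 1 and house 3 leads to a contradiction, so it's in house 4.
The person who enjoys dancing is narrowed to house 2 or 3; consider each.
Placing it in house 2 leads to a contradiction, so it's in house 3.
Clue 7: the person who enjoys knitting is in house 2.
The Brit is in house 4 (clue 10).
House 1 hobby: only hiking fits.
Clue 1: the baseball player is in house 1.
From clue 8, the Spaniard must be in house 1.
Clue 9: the Italian is in house 3.
From clue 2, the rugby player must be in house 4.
The Dane is in house 5 (clue 2).
By clue 4, the tennis player is in house 5.
So house 2 gets soccer for sport.
The only sport still possible for house 3 is lacrosse.
That leaves Canadian as the nationality for house 2.
So: house 1 = baseball/hiking/Spaniard, house 2 = soccer/knitting/Canadian, house 3 = lacrosse/dancing/Italian, house 4 = rugby/chess/Brit, house 5 = tennis/gardening/Dane.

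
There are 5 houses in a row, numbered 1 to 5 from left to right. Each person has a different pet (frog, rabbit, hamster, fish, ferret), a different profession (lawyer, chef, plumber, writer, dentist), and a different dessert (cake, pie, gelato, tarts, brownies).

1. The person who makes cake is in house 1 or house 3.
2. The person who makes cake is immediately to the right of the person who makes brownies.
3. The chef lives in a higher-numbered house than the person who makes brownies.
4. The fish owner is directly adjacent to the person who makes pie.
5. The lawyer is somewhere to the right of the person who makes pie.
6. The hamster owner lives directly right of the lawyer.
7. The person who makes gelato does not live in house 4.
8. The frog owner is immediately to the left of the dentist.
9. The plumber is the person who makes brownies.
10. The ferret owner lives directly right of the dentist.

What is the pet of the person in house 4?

The person who makes cake is in house 3 (clue 2).
From clue 2, the person who makes brownies must be in house 2.
From clue 9, the plumber must be in house 2.
The only profession still possible for house 1 is writer.
That leaves chef as the profession for house 5.
Clue 5 places the person who makes pie in house 1.
So house 1 gets rabbit for pet.
House 4's dessert must be tarts (nothing else left).
So house 5 gets gelato for dessert.
Clue 4 places the fish owner in house 2.
The only pet still possible for house 3 is frog.
By clue 8, the dentist is in house 4.
Clue 10: the ferret owner is in house 5.
The only pet still possible for house 4 is hamster.
The only profession still possible for house 3 is lawyer.
So: house 1 = rabbit/writer/pie, house 2 = fish/plumber/brownies, house 3 = frog/lawyer/cake, house 4 = hamster/dentist/tarts, house 5 = ferret/chef/gelato.

hamster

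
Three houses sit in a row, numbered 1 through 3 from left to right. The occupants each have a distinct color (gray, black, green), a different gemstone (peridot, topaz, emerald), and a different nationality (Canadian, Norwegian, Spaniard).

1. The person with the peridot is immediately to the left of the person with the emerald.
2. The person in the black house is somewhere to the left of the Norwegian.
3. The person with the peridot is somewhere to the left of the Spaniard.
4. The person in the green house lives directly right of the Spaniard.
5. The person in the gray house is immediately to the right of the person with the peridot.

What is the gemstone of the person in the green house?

topaz

Clue 4 places the person in the green house in house 3.
Clue 4: the Spaniard is in house 2.
House 1 color: only black fits.
The only color still possible for house 2 is gray.
House 1 nationality: only Canadian fits.
House 3 nationality: only Norwegian fits.
The person with the peridot is in house 1 (clue 3).
The person with the emerald is in house 2 (clue 1).
House 3's gemstone must be topaz (nothing else left).
So: house 1 = black/peridot/Canadian, house 2 = gray/emerald/Spaniard, house 3 = green/topaz/Norwegian.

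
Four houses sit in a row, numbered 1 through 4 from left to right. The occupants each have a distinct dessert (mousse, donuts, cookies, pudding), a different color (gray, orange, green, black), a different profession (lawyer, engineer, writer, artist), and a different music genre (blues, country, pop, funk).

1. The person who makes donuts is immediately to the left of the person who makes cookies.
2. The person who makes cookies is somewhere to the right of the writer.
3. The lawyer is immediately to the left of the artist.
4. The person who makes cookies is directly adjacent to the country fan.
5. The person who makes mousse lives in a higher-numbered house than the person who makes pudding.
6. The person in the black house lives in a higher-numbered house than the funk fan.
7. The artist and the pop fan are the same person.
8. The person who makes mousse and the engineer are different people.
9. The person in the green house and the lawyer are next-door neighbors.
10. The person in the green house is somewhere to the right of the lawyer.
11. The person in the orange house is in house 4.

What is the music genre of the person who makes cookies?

The person in the orange house is in house 4 (clue 11).
The only color still possible for house 1 is gray.
The only profession still possible for house 4 is engineer.
House 4 dessert: only cookies fits.
By clue 1, the person who makes donuts is in house 3.
The country fan is in house 3 (clue 4).
That leaves pudding as the dessert for house 1.
That leaves mousse as the dessert for house 2.
So house 1 gets funk for music genre.
The only music genre still possible for house 2 is pop.
House 4 music genre: only blues fits.
From clue 7, the artist must be in house 2.
House 3 profession: only writer fits.
By clue 9, the person in the green house is in house 2.
The only color still possible for house 3 is black.
That leaves lawyer as the profession for house 1.
So: house 1 = pudding/gray/lawyer/funk, house 2 = mousse/green/artist/pop, house 3 = donuts/black/writer/country, house 4 = cookies/orange/engineer/blues.

blues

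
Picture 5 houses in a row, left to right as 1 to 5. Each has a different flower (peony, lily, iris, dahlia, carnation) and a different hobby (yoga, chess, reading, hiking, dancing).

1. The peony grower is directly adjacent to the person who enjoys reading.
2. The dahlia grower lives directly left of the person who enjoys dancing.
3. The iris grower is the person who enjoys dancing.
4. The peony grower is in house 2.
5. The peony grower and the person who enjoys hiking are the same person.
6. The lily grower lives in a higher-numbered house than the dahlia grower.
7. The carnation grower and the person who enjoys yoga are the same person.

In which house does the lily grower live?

5

Clue 4 places the peony grower in house 2.
Clue 5: the person who enjoys hiking is in house 2.
That leaves carnation as the flower for house 1.
So house 3 gets dahlia for flower.
Clue 2 places the person who enjoys dancing in house 4.
From clue 3, the iris grower must be in house 4.
Clue 7 places the person who enjoys yoga in house 1.
House 5's flower must be lily (nothing else left).
The only hobby still possible for house 3 is reading.
House 5 hobby: only chess fits.
So: house 1 = carnation/yoga, house 2 = peony/hiking, house 3 = dahlia/reading, house 4 = iris/dancing, house 5 = lily/chess.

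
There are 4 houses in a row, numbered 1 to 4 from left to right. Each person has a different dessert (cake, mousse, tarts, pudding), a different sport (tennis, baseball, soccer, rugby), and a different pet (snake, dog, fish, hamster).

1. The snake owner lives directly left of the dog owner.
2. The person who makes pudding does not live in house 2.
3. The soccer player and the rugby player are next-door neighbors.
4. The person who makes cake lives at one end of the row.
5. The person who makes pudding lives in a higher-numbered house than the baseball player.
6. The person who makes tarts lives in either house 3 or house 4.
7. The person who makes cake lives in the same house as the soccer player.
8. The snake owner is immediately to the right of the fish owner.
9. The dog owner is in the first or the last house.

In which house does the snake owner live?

Clue 9: the dog owner is in house 4.
House 2's dessert must be mousse (nothing else left).
The snake owner is in house 3 (clue 1).
Clue 8 places the fish owner in house 2.
So house 1 gets cake for dessert.
So house 1 gets hamster for pet.
The soccer player is in house 1 (clue 7).
House 4's sport must be tennis (nothing else left).
By clue 3, the rugby player is in house 2.
That leaves baseball as the sport for house 3.
The person who makes pudding is in house 4 (clue 5).
House 3 dessert: only tarts fits.
So: house 1 = cake/soccer/hamster, house 2 = mousse/rugby/fish, house 3 = tarts/baseball/snake, house 4 = pudding/tennis/dog.

3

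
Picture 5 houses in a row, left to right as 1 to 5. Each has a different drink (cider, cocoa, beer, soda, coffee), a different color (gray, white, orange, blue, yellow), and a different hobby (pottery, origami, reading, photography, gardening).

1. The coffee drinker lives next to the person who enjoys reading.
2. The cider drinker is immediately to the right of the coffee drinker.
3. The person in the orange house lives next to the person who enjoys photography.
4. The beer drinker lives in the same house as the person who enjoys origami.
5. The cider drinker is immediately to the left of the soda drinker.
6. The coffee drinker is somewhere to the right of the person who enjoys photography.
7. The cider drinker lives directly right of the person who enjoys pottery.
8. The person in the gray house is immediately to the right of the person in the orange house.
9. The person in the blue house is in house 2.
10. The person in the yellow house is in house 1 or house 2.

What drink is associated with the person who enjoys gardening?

Clue 9 places the person in the blue house in house 2.
That leaves yellow as the color for house 1.
Clue 6: the coffee drinker is in house 3.
Clue 6: the person who enjoys photography is in house 2.
By clue 1, the person who enjoys reading is in house 4.
The person in the orange house is in house 3 (clue 3).
Clue 5 places the soda drinker in house 5.
The person in the gray house is in house 4 (clue 8).
House 2 drink: only cocoa fits.
The only drink still possible for house 4 is cider.
House 5 color: only white fits.
So house 3 gets pottery for hobby.
Clue 4: the person who enjoys origami is in house 1.
House 1 drink: only beer fits.
That leaves gardening as the hobby for house 5.
So: house 1 = beer/yellow/origami, house 2 = cocoa/blue/photography, house 3 = coffee/orange/pottery, house 4 = cider/gray/reading, house 5 = soda/white/gardening.

soda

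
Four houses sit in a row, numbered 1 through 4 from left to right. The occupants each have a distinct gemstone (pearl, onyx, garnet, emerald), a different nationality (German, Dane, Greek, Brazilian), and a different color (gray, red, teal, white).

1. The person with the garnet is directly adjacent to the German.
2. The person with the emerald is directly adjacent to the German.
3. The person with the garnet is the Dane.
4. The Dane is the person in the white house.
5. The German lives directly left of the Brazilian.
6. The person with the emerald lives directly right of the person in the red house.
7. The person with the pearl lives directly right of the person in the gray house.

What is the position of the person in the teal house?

4

The person with the emerald is narrowed to house 2 or 3 or 4; consider each.
Placing it in house 2 and house 4 leads to a contradiction, so it's in house 3.
From clue 2, the German must be in house 2.
By clue 5, the Brazilian is in house 3.
From clue 6, the person in the red house must be in house 2.
By clue 1, the person with the garnet is in house 1.
The Dane is in house 1 (clue 3).
From clue 4, the person in the white house must be in house 1.
That leaves Greek as the nationality for house 4.
The only color still possible for house 4 is teal.
From clue 7, the person with the pearl must be in house 4.
That leaves onyx as the gemstone for house 2.
House 3's color must be gray (nothing else left).
So: house 1 = garnet/Dane/white, house 2 = onyx/German/red, house 3 = emerald/Brazilian/gray, house 4 = pearl/Greek/teal.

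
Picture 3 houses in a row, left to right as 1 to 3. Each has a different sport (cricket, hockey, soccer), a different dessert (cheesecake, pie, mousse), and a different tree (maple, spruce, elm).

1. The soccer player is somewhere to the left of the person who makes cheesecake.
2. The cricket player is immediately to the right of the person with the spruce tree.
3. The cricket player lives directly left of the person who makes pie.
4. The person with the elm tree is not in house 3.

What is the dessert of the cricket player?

cheesecake

The cricket player is in house 2 (clue 3).
The person who makes pie is in house 3 (clue 3).
House 1 sport: only soccer fits.
That leaves hockey as the sport for house 3.
House 1 dessert: only mousse fits.
So house 2 gets cheesecake for dessert.
So house 3 gets maple for tree.
By clue 2, the person with the spruce tree is in house 1.
House 2 tree: only elm fits.
So: house 1 = soccer/mousse/spruce, house 2 = cricket/cheesecake/elm, house 3 = hockey/pie/maple.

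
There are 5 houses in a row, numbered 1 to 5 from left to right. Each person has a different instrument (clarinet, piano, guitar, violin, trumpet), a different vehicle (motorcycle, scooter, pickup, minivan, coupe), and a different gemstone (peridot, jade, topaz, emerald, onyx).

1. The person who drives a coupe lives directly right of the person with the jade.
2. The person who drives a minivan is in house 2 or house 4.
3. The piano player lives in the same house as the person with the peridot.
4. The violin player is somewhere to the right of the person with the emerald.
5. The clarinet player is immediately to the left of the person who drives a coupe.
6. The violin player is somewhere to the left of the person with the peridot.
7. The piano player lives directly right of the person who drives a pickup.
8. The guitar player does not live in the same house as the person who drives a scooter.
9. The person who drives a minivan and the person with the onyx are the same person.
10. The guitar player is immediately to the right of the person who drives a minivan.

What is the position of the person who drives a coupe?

5

The guitar player is narrowed to house 3 or 5; consider each.
Placing it in house 5 leads to a contradiction, so it's in house 3.
By clue 10, the person who drives a minivan is in house 2.
By clue 9, the person with the onyx is in house 2.
That leaves trumpet as the instrument for house 1.
So house 5 gets piano for instrument.
Clue 1: the person who drives a coupe is in house 5.
By clue 1, the person with the jade is in house 4.
From clue 3, the person with the peridot must be in house 5.
Clue 5: the clarinet player is in house 4.
From clue 7, the person who drives a pickup must be in house 4.
House 2's instrument must be violin (nothing else left).
So house 3 gets motorcycle for vehicle.
Clue 4 places the person with the emerald in house 1.
The only vehicle still possible for house 1 is scooter.
House 3's gemstone must be topaz (nothing else left).
So: house 1 = trumpet/scooter/emerald, house 2 = violin/minivan/onyx, house 3 = guitar/motorcycle/topaz, house 4 = clarinet/pickup/jade, house 5 = piano/coupe/peridot.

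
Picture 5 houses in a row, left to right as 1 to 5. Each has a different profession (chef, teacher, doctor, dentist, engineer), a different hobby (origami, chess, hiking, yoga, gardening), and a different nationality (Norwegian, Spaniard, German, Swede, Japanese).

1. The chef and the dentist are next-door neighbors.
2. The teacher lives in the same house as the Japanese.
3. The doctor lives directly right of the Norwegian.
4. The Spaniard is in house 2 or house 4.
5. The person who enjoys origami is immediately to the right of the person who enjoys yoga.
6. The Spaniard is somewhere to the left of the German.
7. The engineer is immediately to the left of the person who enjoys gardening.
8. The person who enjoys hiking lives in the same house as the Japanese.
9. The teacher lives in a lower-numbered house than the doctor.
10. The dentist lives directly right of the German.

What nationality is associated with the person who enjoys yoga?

Norwegian

The Spaniard is in house 2 (clue 6).
So house 5 gets Swede for nationality.
The dentist is narrowed to house 4 or 5; consider each.
Placing it in house 5 leads to a contradiction, so it's in house 4.
The German is in house 3 (clue 10).
Clue 2 places the teacher in house 1.
By clue 2, the Japanese is in house 1.
Clue 8 places the person who enjoys hiking in house 1.
That leaves Norwegian as the nationality for house 4.
Clue 3: the doctor is in house 5.
The only profession still possible for house 2 is engineer.
The only profession still possible for house 3 is chef.
By clue 7, the person who enjoys gardening is in house 3.
The person who enjoys origami is in house 5 (clue 5).
By clue 5, the person who enjoys yoga is in house 4.
House 2's hobby must be chess (nothing else left).
So: house 1 = teacher/hiking/Japanese, house 2 = engineer/chess/Spaniard, house 3 = chef/gardening/German, house 4 = dentist/yoga/Norwegian, house 5 = doctor/origami/Swede.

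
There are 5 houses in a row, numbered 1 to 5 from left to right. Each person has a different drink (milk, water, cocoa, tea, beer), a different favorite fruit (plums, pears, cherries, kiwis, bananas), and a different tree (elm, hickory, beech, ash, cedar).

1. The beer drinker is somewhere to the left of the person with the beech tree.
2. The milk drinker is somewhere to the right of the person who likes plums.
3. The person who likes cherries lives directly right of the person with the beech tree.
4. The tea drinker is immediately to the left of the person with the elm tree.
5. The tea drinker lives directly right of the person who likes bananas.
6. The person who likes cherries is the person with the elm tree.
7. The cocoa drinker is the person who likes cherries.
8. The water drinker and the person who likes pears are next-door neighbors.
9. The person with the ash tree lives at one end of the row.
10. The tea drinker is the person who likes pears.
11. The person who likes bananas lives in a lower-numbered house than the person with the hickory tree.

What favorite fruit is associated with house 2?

The person with the ash tree is narrowed to house 1 or 5; consider each.
Placing it in house 5 leads to a contradiction, so it's in house 1.
The beer drinker is narrowed to house 1 or 2 or 3; consider each.
Placing it in house 2 and house 3 leads to a contradiction, so it's in house 1.
The cocoa drinker is narrowed to house 3 or 4 or 5; consider each.
Placing it in house 3 and house 5 leads to a contradiction, so it's in house 4.
Clue 7 places the person who likes cherries in house 4.
House 5's favorite fruit must be kiwis (nothing else left).
Clue 3 places the person with the beech tree in house 3.
Clue 6 places the person with the elm tree in house 4.
House 5's drink must be milk (nothing else left).
Clue 4: the tea drinker is in house 3.
From clue 5, the person who likes bananas must be in house 2.
By clue 10, the person who likes pears is in house 3.
Clue 11: the person with the hickory tree is in house 5.
House 2's drink must be water (nothing else left).
House 1 favorite fruit: only plums fits.
House 2 tree: only cedar fits.
So: house 1 = beer/plums/ash, house 2 = water/bananas/cedar, house 3 = tea/pears/beech, house 4 = cocoa/cherries/elm, house 5 = milk/kiwis/hickory.

bananas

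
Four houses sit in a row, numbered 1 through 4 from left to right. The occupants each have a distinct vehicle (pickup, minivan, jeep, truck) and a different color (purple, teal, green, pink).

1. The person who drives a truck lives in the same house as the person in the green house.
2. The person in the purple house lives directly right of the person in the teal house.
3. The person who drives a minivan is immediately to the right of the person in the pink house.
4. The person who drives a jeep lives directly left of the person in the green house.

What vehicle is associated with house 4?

The person who drives a jeep is narrowed to house 1 or 2 or 3; consider each.
Placing it in house 1 and house 2 leads to a contradiction, so it's in house 3.
By clue 4, the person in the green house is in house 4.
House 1's vehicle must be pickup (nothing else left).
From clue 1, the person who drives a truck must be in house 4.
So house 2 gets minivan for vehicle.
The person in the pink house is in house 1 (clue 3).
That leaves purple as the color for house 3.
House 2's color must be teal (nothing else left).
So: house 1 = pickup/pink, house 2 = minivan/teal, house 3 = jeep/purple, house 4 = truck/green.

truck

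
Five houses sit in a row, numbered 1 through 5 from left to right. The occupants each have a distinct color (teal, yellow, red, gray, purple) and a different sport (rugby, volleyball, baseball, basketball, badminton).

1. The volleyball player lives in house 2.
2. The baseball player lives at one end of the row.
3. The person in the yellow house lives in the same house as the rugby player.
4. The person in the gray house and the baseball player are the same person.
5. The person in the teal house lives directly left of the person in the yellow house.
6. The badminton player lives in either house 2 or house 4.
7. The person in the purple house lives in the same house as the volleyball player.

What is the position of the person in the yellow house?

Clue 1 places the volleyball player in house 2.
From clue 7, the person in the purple house must be in house 2.
House 4's sport must be badminton (nothing else left).
The person in the teal house is in house 4 (clue 5).
By clue 5, the person in the yellow house is in house 5.
The only color still possible for house 1 is gray.
House 3's color must be red (nothing else left).
By clue 3, the rugby player is in house 5.
Clue 4 places the baseball player in house 1.
House 3 sport: only basketball fits.
So: house 1 = gray/baseball, house 2 = purple/volleyball, house 3 = red/basketball, house 4 = teal/badminton, house 5 = yellow/rugby.

5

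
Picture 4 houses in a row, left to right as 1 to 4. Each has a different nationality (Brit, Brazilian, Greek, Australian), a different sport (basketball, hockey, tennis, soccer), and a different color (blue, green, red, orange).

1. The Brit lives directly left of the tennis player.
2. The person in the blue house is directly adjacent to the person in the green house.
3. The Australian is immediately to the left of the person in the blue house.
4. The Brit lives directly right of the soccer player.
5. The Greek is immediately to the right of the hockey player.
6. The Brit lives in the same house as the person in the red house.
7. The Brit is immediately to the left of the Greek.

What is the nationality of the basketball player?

Australian

The Brit is narrowed to house 2 or 3; consider each.
Placing it in house 2 leads to a contradiction, so it's in house 3.
Clue 1 places the tennis player in house 4.
By clue 4, the soccer player is in house 2.
Clue 6 places the person in the red house in house 3.
Clue 7 places the Greek in house 4.
House 1 sport: only basketball fits.
That leaves hockey as the sport for house 3.
Clue 2 places the person in the blue house in house 2.
From clue 2, the person in the green house must be in house 1.
Clue 3 places the Australian in house 1.
So house 2 gets Brazilian for nationality.
That leaves orange as the color for house 4.
So: house 1 = Australian/basketball/green, house 2 = Brazilian/soccer/blue, house 3 = Brit/hockey/red, house 4 = Greek/tennis/orange.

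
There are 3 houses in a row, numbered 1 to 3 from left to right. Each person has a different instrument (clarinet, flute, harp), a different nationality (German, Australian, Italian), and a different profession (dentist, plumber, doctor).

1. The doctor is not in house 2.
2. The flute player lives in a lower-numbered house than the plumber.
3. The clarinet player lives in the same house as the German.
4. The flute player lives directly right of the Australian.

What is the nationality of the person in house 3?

German

Clue 4 places the flute player in house 2.
The Australian is in house 1 (clue 4).
Clue 2: the plumber is in house 3.
Clue 3: the clarinet player is in house 3.
By clue 3, the German is in house 3.
House 1's instrument must be harp (nothing else left).
That leaves Italian as the nationality for house 2.
House 1's profession must be doctor (nothing else left).
The only profession still possible for house 2 is dentist.
So: house 1 = harp/Australian/doctor, house 2 = flute/Italian/dentist, house 3 = clarinet/German/plumber.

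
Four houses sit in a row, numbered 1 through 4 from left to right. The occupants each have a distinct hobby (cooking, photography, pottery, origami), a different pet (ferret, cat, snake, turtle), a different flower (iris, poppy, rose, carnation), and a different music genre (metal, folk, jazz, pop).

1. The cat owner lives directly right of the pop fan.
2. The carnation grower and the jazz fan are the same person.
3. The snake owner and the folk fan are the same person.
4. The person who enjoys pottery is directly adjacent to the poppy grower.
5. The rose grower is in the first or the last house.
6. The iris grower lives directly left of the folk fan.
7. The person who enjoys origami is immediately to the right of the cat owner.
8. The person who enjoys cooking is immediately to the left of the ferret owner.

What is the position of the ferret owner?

2

That leaves turtle as the pet for house 1.
The person who enjoys origami is narrowed to house 3 or 4; consider each.
Placing it in house 3 leads to a contradiction, so it's in house 4.
By clue 7, the cat owner is in house 3.
Clue 1 places the pop fan in house 2.
The snake owner is in house 4 (clue 3).
From clue 6, the iris grower must be in house 3.
So house 2 gets ferret for pet.
House 2 flower: only poppy fits.
House 4 music genre: only folk fits.
Clue 2: the carnation grower is in house 1.
Clue 2: the jazz fan is in house 1.
By clue 8, the person who enjoys cooking is in house 1.
House 2's hobby must be photography (nothing else left).
That leaves pottery as the hobby for house 3.
That leaves rose as the flower for house 4.
The only music genre still possible for house 3 is metal.
So: house 1 = cooking/turtle/carnation/jazz, house 2 = photography/ferret/poppy/pop, house 3 = pottery/cat/iris/metal, house 4 = origami/snake/rose/folk.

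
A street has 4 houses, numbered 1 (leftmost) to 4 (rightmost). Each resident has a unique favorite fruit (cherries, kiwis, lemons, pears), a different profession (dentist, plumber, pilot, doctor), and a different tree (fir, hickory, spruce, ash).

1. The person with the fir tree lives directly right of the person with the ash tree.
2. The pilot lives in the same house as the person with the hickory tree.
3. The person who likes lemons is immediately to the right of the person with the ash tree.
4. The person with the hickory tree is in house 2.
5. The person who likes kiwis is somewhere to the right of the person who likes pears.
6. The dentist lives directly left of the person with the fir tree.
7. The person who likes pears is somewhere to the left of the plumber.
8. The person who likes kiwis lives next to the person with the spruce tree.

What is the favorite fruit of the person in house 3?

Clue 4: the person with the hickory tree is in house 2.
The person with the fir tree is in house 4 (clue 1).
The person with the ash tree is in house 3 (clue 1).
Clue 2: the pilot is in house 2.
The person who likes lemons is in house 4 (clue 3).
By clue 6, the dentist is in house 3.
House 1's profession must be doctor (nothing else left).
That leaves plumber as the profession for house 4.
So house 1 gets spruce for tree.
By clue 8, the person who likes kiwis is in house 2.
That leaves pears as the favorite fruit for house 1.
House 3's favorite fruit must be cherries (nothing else left).
So: house 1 = pears/doctor/spruce, house 2 = kiwis/pilot/hickory, house 3 = cherries/dentist/ash, house 4 = lemons/plumber/fir.

cherries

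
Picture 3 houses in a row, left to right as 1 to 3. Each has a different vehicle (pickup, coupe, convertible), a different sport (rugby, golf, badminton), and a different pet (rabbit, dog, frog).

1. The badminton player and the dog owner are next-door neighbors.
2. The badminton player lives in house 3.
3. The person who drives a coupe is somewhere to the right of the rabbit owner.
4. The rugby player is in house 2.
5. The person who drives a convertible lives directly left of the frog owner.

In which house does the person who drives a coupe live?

From clue 2, the badminton player must be in house 3.
By clue 4, the rugby player is in house 2.
House 1's sport must be golf (nothing else left).
Clue 1: the dog owner is in house 2.
House 1's pet must be rabbit (nothing else left).
House 3's pet must be frog (nothing else left).
The person who drives a convertible is in house 2 (clue 5).
The only vehicle still possible for house 1 is pickup.
House 3 vehicle: only coupe fits.
So: house 1 = pickup/golf/rabbit, house 2 = convertible/rugby/dog, house 3 = coupe/badminton/frog.

3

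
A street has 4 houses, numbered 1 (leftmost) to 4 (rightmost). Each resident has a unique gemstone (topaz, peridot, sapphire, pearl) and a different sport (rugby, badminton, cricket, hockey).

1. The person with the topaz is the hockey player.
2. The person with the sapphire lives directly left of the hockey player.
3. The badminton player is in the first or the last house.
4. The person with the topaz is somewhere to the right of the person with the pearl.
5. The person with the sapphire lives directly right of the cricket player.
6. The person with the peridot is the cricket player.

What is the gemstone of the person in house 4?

House 4's gemstone must be topaz (nothing else left).
Clue 1 places the hockey player in house 4.
Clue 2: the person with the sapphire is in house 3.
Clue 5 places the cricket player in house 2.
By clue 6, the person with the peridot is in house 2.
The only gemstone still possible for house 1 is pearl.
So house 3 gets rugby for sport.
That leaves badminton as the sport for house 1.
So: house 1 = pearl/badminton, house 2 = peridot/cricket, house 3 = sapphire/rugby, house 4 = topaz/hockey.

topaz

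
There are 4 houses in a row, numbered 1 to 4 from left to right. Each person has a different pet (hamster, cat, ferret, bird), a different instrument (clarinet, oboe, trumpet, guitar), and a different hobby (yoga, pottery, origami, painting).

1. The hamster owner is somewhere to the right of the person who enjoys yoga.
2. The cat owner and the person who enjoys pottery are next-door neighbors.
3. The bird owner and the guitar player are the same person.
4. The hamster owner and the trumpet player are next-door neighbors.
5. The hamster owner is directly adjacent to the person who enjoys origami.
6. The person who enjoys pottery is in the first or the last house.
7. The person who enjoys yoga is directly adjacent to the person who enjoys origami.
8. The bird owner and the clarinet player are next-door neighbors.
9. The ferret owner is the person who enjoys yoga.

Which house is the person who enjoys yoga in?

The cat owner is narrowed to house 2 or 3; consider each.
Placing it in house 2 leads to a contradiction, so it's in house 3.
From clue 2, the person who enjoys pottery must be in house 4.
Clue 7 places the person who enjoys yoga in house 2.
Clue 9 places the ferret owner in house 2.
So house 1 gets bird for pet.
That leaves hamster as the pet for house 4.
Clue 3 places the guitar player in house 1.
From clue 4, the trumpet player must be in house 3.
The person who enjoys origami is in house 3 (clue 5).
By clue 8, the clarinet player is in house 2.
That leaves oboe as the instrument for house 4.
House 1's hobby must be painting (nothing else left).
So: house 1 = bird/guitar/painting, house 2 = ferret/clarinet/yoga, house 3 = cat/trumpet/origami, house 4 = hamster/oboe/pottery.

2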